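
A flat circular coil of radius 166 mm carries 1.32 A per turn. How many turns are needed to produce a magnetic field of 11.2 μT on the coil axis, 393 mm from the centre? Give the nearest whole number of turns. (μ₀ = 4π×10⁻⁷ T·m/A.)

For an N-turn coil, B = Nμ₀IR²/[2(R²+z²)^(3/2)]. A single turn gives B₁ = 2.94×10⁻⁷ T with R = 0.166 m, z = 0.393 m.
N = B/B₁ = 1.12×10⁻⁵ / 2.94×10⁻⁷ = 38.05.

N = 38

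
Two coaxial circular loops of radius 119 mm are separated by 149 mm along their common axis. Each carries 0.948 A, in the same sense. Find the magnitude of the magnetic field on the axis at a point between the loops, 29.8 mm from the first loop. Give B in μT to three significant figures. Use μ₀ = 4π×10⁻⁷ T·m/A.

Each loop contributes B = μ₀IR²/[2(R²+z²)^(3/2)] on the axis, with z measured from that loop.
Loop 1 (z = 0.0298 m): B₁ = 4.57×10⁻⁶ T. Loop 2 (z = 0.1192 m): B₂ = 1.77×10⁻⁶ T.
The fields add: B = B₁ + B₂ = 6.33×10⁻⁶ T.

B ≈ 6.33 μT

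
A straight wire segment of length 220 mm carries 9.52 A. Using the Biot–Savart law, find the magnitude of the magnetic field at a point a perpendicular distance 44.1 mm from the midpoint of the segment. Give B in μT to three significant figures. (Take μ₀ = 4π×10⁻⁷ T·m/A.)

For a finite straight segment, B = (μ₀I/4πd)(sinθ₁ + sinθ₂), where θ₁, θ₂ are the angles from the perpendicular to each end.
The perpendicular from the point meets the wire at its midpoint, so each end is L/2 = 0.11 m away along the wire.
sinθ₁ = 0.11/√(0.11²+0.0441²) = 0.9282; sinθ₂ = 0.11/√(0.11²+0.0441²) = 0.9282.
B = (4π×10⁻⁷ × 9.52) / (4π × 0.0441) × (0.9282 + 0.9282) = 4.01×10⁻⁵ T.

B ≈ 40.1 μT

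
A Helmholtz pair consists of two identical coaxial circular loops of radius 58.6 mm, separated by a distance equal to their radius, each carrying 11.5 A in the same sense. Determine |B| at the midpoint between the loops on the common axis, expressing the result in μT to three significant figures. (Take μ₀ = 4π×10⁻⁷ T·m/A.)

Each loop contributes B = μ₀IR²/[2(R²+z²)^(3/2)] on the axis, with z measured from that loop.
Loop 1 (z = 0.0293 m): B₁ = 8.82×10⁻⁵ T. Loop 2 (z = 0.0293 m): B₂ = 8.82×10⁻⁵ T.
The fields add: B = B₁ + B₂ = 1.76×10⁻⁴ T.

B ≈ 176 μT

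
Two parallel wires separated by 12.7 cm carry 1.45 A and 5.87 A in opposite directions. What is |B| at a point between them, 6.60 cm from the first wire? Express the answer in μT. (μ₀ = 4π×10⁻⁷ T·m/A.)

B ≈ 23.6 μT

Each long wire gives B = μ₀I/(2πd). Distances are d₁ = 0.066 m and d₂ = 0.061 m.
B₁ = 4.39×10⁻⁶ T, B₂ = 1.92×10⁻⁵ T.
Between antiparallel currents both contributions point the same way, so they add. B = B₁ + B₂ = 4.39×10⁻⁶ + 1.92×10⁻⁵ = 2.36×10⁻⁵ T.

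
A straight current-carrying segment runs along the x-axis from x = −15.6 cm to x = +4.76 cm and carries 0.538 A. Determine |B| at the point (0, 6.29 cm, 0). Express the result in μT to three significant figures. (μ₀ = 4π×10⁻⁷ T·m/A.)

B ≈ 1.31 μT

For a finite straight segment, B = (μ₀I/4πd)(sinθ₁ + sinθ₂), where θ₁, θ₂ are the angles from the perpendicular to each end.
The perpendicular distance is d = 0.0629 m; the end-offsets along the wire are a = 0.156 m and b = 0.0476 m.
sinθ₁ = 0.156/√(0.156²+0.0629²) = 0.9274; sinθ₂ = 0.0476/√(0.0476²+0.0629²) = 0.6034.
B = (4π×10⁻⁷ × 0.538) / (4π × 0.0629) × (0.9274 + 0.6034) = 1.31×10⁻⁶ T.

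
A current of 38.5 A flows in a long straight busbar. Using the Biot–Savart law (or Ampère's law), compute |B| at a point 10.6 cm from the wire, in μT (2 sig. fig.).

For an infinitely long straight wire, B = μ₀I/(2πd).
B = (4π×10⁻⁷ × 38.5) / (2π × 0.106) = 7.26×10⁻⁵ T.

B ≈ 73 μT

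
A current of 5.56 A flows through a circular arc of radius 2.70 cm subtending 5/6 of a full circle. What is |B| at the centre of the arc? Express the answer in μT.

B ≈ 108 μT

The Biot–Savart field of a circular arc at its centre is B = μ₀Iφ/(4πR), with φ = 5.236 rad.
B = (4π×10⁻⁷ × 5.56 × 5.236) / (4π × 0.027) = 1.08×10⁻⁴ T.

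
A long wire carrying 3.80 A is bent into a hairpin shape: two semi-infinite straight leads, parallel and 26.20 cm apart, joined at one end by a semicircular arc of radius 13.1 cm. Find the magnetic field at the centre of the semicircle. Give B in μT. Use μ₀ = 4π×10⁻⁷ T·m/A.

The semicircular arc contributes B_arc = μ₀I·π/(4πR) = μ₀I/(4R) = 9.11×10⁻⁶ T.
Each semi-infinite lead is at perpendicular distance R = 0.131 m from the centre, with the perpendicular foot at its near end, so it contributes μ₀I/(4πR); both point the same way, together 5.80×10⁻⁶ T.
Arc and leads all point the same direction: B = 9.11×10⁻⁶ + 5.80×10⁻⁶ = 1.49×10⁻⁵ T.

B ≈ 14.9 μT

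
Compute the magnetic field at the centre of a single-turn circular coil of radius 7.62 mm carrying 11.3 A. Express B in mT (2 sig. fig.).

At the centre of a circular loop the Biot–Savart law gives B = μ₀I/(2R).
B = (4π×10⁻⁷ × 11.3) / (2 × 0.00762) = 9.32×10⁻⁴ T.

B ≈ 0.93 mT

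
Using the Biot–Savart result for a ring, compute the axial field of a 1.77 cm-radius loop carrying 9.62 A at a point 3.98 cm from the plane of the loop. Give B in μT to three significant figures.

On the axis of a circular loop, B = μ₀IR² / [2(R²+z²)^(3/2)].
R² + z² = (0.0177)² + (0.0398)² = 0.001897 m², and (R²+z²)^(3/2) = 8.26×10⁻⁵ m³.
B = (4π×10⁻⁷ × 9.62 × 0.0003133) / (2 × 8.26×10⁻⁵) = 2.29×10⁻⁵ T.

B ≈ 22.9 μT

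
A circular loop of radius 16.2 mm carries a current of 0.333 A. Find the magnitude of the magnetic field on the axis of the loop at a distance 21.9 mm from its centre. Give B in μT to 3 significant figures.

On the axis of a circular loop, B = μ₀IR² / [2(R²+z²)^(3/2)].
R² + z² = (0.0162)² + (0.0219)² = 0.000742 m², and (R²+z²)^(3/2) = 2.02×10⁻⁵ m³.
B = (4π×10⁻⁷ × 0.333 × 0.0002624) / (2 × 2.02×10⁻⁵) = 2.72×10⁻⁶ T.

B ≈ 2.72 μT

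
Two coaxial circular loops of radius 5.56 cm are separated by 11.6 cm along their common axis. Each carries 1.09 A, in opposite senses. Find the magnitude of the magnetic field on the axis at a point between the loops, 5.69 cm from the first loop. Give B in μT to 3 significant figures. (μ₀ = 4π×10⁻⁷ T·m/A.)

Each loop contributes B = μ₀IR²/[2(R²+z²)^(3/2)] on the axis, with z measured from that loop.
Loop 1 (z = 0.0569 m): B₁ = 4.20×10⁻⁶ T. Loop 2 (z = 0.0591 m): B₂ = 3.96×10⁻⁶ T.
The fields oppose: B = |B₁ − B₂| = 2.42×10⁻⁷ T.

B ≈ 0.242 μT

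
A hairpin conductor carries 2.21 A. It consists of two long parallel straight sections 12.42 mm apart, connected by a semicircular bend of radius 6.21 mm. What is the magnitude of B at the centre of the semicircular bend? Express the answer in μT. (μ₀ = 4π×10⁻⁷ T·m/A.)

B ≈ 183 μT

The semicircular arc contributes B_arc = μ₀I·π/(4πR) = μ₀I/(4R) = 1.12×10⁻⁴ T.
Each semi-infinite lead is at perpendicular distance R = 0.00621 m from the centre, with the perpendicular foot at its near end, so it contributes μ₀I/(4πR); both point the same way, together 7.12×10⁻⁵ T.
Arc and leads all point the same direction: B = 1.12×10⁻⁴ + 7.12×10⁻⁵ = 1.83×10⁻⁴ T.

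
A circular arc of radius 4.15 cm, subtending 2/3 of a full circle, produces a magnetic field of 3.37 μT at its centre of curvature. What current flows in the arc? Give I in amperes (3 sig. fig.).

I ≈ 0.334 A

For a circular arc, B = μ₀Iφ/(4πR) with φ in radians; here φ = 4.189 rad.
So I = 4πRB/(μ₀φ) = 4π × 0.0415 × 3.37×10⁻⁶ / (4π×10⁻⁷ × 4.189) = 0.334 A.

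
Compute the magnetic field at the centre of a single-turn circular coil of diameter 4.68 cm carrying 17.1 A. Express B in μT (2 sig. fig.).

At the centre of a circular loop the Biot–Savart law gives B = μ₀I/(2R) (so R = 0.0234 m).
B = (4π×10⁻⁷ × 17.1) / (2 × 0.0234) = 4.59×10⁻⁴ T.

B ≈ 460 μT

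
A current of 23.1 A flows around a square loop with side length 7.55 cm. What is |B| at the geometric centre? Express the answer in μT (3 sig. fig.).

Each side is a finite straight segment at perpendicular distance d = a/(2 tan(π/4)) = 0.03775 m from the centre, with end-angles ±π/4.
One side contributes B₁ = (μ₀I/4πd)·2 sin(π/4) = 8.65×10⁻⁵ T.
All 4 sides add in the same direction: B = 4 × 8.65×10⁻⁵ = 3.46×10⁻⁴ T.

B ≈ 346 μT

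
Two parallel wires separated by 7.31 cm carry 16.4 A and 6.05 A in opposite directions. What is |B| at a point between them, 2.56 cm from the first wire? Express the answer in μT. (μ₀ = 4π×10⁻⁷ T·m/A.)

Each long wire gives B = μ₀I/(2πd). Distances are d₁ = 0.0256 m and d₂ = 0.0475 m.
B₁ = 1.28×10⁻⁴ T, B₂ = 2.55×10⁻⁵ T.
Between antiparallel currents both contributions point the same way, so they add. B = B₁ + B₂ = 1.28×10⁻⁴ + 2.55×10⁻⁵ = 1.54×10⁻⁴ T.

B ≈ 154 μT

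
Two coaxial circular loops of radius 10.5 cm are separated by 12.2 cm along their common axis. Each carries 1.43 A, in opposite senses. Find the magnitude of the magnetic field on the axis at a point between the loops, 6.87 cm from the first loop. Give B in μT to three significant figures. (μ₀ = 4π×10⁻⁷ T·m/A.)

Each loop contributes B = μ₀IR²/[2(R²+z²)^(3/2)] on the axis, with z measured from that loop.
Loop 1 (z = 0.0687 m): B₁ = 5.01×10⁻⁶ T. Loop 2 (z = 0.0533 m): B₂ = 6.07×10⁻⁶ T.
The fields oppose: B = |B₁ − B₂| = 1.05×10⁻⁶ T.

B ≈ 1.05 μT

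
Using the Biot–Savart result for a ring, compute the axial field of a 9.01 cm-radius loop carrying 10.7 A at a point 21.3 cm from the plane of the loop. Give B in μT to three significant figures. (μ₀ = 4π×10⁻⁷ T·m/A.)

On the axis of a circular loop, B = μ₀IR² / [2(R²+z²)^(3/2)].
R² + z² = (0.0901)² + (0.213)² = 0.05349 m², and (R²+z²)^(3/2) = 1.24×10⁻² m³.
B = (4π×10⁻⁷ × 10.7 × 0.008118) / (2 × 1.24×10⁻²) = 4.41×10⁻⁶ T.

B ≈ 4.41 μT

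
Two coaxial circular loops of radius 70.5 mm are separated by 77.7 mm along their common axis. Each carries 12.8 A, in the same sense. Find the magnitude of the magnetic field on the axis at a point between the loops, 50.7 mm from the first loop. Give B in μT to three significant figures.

Each loop contributes B = μ₀IR²/[2(R²+z²)^(3/2)] on the axis, with z measured from that loop.
Loop 1 (z = 0.0507 m): B₁ = 6.10×10⁻⁵ T. Loop 2 (z = 0.027 m): B₂ = 9.29×10⁻⁵ T.
The fields add: B = B₁ + B₂ = 1.54×10⁻⁴ T.

B ≈ 154 μT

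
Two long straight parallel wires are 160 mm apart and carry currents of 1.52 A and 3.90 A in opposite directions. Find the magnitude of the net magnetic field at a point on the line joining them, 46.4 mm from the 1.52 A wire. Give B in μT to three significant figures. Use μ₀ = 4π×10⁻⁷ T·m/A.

Each long wire gives B = μ₀I/(2πd). Distances are d₁ = 0.0464 m and d₂ = 0.1136 m.
B₁ = 6.55×10⁻⁶ T, B₂ = 6.87×10⁻⁶ T.
Between antiparallel currents both contributions point the same way, so they add. B = B₁ + B₂ = 6.55×10⁻⁶ + 6.87×10⁻⁶ = 1.34×10⁻⁵ T.

B ≈ 13.4 μT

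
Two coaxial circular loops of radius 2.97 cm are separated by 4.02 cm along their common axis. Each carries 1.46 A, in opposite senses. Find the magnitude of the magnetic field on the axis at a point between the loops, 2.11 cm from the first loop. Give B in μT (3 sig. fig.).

Each loop contributes B = μ₀IR²/[2(R²+z²)^(3/2)] on the axis, with z measured from that loop.
Loop 1 (z = 0.0211 m): B₁ = 1.67×10⁻⁵ T. Loop 2 (z = 0.0191 m): B₂ = 1.84×10⁻⁵ T.
The fields oppose: B = |B₁ − B₂| = 1.64×10⁻⁶ T.

B ≈ 1.64 μT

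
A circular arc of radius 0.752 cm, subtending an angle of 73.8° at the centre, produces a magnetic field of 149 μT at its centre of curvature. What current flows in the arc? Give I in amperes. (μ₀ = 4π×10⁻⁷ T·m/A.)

I ≈ 8.70 A

For a circular arc, B = μ₀Iφ/(4πR) with φ in radians; here φ = 1.288 rad.
So I = 4πRB/(μ₀φ) = 4π × 0.00752 × 1.49×10⁻⁴ / (4π×10⁻⁷ × 1.288) = 8.70 A.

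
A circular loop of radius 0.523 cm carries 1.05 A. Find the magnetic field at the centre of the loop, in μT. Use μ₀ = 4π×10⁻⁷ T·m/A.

B ≈ 126 μT

At the centre of a circular loop the Biot–Savart law gives B = μ₀I/(2R).
B = (4π×10⁻⁷ × 1.05) / (2 × 0.00523) = 1.26×10⁻⁴ T.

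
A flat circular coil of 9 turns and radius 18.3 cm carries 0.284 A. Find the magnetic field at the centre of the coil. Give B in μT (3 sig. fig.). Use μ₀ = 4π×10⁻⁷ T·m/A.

B ≈ 8.78 μT

For an N-turn flat coil, B = Nμ₀I/(2R) with R = 0.183 m.
B = 9 × 9.75×10⁻⁷ T = 8.78×10⁻⁶ T.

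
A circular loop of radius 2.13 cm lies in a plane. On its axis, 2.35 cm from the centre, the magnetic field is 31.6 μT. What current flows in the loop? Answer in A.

I ≈ 3.54 A

On the axis of a loop, B = μ₀IR²/[2(R²+z²)^(3/2)], so I = 2B(R²+z²)^(3/2)/(μ₀R²).
R² + z² = 0.0004537 + 0.0005523 = 0.001006 m²; raised to 3/2 gives 3.19×10⁻⁵ m³.
I = 2 × 3.16×10⁻⁵ × 3.19×10⁻⁵ / (1.26×10⁻⁶ × 0.0004537) = 3.54 A.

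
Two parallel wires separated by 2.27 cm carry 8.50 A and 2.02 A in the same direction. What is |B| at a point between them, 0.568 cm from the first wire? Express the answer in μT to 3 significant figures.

Each long wire gives B = μ₀I/(2πd). Distances are d₁ = 0.00568 m and d₂ = 0.01702 m.
B₁ = 2.99×10⁻⁴ T, B₂ = 2.37×10⁻⁵ T.
Between parallel currents the two contributions point in opposite directions, so they subtract. B = |B₁ − B₂| = |2.99×10⁻⁴ − 2.37×10⁻⁵| = 2.76×10⁻⁴ T.

B ≈ 276 μT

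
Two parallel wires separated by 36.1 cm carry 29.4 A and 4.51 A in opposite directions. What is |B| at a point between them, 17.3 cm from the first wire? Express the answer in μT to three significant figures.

Each long wire gives B = μ₀I/(2πd). Distances are d₁ = 0.173 m and d₂ = 0.188 m.
B₁ = 3.40×10⁻⁵ T, B₂ = 4.80×10⁻⁶ T.
Between antiparallel currents both contributions point the same way, so they add. B = B₁ + B₂ = 3.40×10⁻⁵ + 4.80×10⁻⁶ = 3.88×10⁻⁵ T.

B ≈ 38.8 μT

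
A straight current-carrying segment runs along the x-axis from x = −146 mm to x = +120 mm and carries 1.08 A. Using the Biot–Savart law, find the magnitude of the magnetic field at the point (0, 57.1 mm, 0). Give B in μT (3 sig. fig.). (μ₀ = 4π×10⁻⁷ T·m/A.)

B ≈ 3.47 μT

For a finite straight segment, B = (μ₀I/4πd)(sinθ₁ + sinθ₂), where θ₁, θ₂ are the angles from the perpendicular to each end.
The perpendicular distance is d = 0.0571 m; the end-offsets along the wire are a = 0.146 m and b = 0.12 m.
sinθ₁ = 0.146/√(0.146²+0.0571²) = 0.9313; sinθ₂ = 0.12/√(0.12²+0.0571²) = 0.9030.
B = (4π×10⁻⁷ × 1.08) / (4π × 0.0571) × (0.9313 + 0.9030) = 3.47×10⁻⁶ T.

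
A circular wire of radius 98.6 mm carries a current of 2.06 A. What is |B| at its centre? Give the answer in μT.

B ≈ 13.1 μT

At the centre of a circular loop the Biot–Savart law gives B = μ₀I/(2R).
B = (4π×10⁻⁷ × 2.06) / (2 × 0.0986) = 1.31×10⁻⁵ T.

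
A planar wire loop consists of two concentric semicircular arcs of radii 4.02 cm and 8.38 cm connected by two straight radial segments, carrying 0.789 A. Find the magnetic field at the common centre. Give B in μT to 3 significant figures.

The radial connectors point toward the centre, so dl × r̂ = 0 and they contribute nothing.
Each semicircle gives μ₀I/(4R): inner arc 6.17×10⁻⁶ T, outer arc 2.96×10⁻⁶ T.
The two arcs carry current in opposite angular senses, so their fields oppose: B = |6.17×10⁻⁶ − 2.96×10⁻⁶| = 3.21×10⁻⁶ T.

B ≈ 3.21 μT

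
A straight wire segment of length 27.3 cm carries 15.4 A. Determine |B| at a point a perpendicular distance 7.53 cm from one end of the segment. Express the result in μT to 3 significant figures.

B ≈ 19.7 μT

For a finite straight segment, B = (μ₀I/4πd)(sinθ₁ + sinθ₂), where θ₁, θ₂ are the angles from the perpendicular to each end.
The perpendicular foot is at one end, so the two end-offsets along the wire are 0 and L = 0.273 m.
sinθ₁ = 0/√(0²+0.0753²) = 0.0000; sinθ₂ = 0.273/√(0.273²+0.0753²) = 0.9640.
B = (4π×10⁻⁷ × 15.4) / (4π × 0.0753) × (0.0000 + 0.9640) = 1.97×10⁻⁵ T.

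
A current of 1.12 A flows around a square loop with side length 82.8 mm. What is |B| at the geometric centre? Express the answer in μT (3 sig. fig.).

B ≈ 15.3 μT

Each side is a finite straight segment at perpendicular distance d = a/(2 tan(π/4)) = 0.0414 m from the centre, with end-angles ±π/4.
One side contributes B₁ = (μ₀I/4πd)·2 sin(π/4) = 3.83×10⁻⁶ T.
All 4 sides add in the same direction: B = 4 × 3.83×10⁻⁶ = 1.53×10⁻⁵ T.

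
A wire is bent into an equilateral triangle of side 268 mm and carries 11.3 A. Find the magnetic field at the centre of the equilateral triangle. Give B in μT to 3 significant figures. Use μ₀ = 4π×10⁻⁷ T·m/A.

Each side is a finite straight segment at perpendicular distance d = a/(2 tan(π/3)) = 0.07736 m from the centre, with end-angles ±π/3.
One side contributes B₁ = (μ₀I/4πd)·2 sin(π/3) = 2.53×10⁻⁵ T.
All 3 sides add in the same direction: B = 3 × 2.53×10⁻⁵ = 7.59×10⁻⁵ T.

B ≈ 75.9 μT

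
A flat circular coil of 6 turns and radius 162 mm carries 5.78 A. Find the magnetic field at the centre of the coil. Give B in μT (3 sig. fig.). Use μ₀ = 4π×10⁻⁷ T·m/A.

For an N-turn flat coil, B = Nμ₀I/(2R) with R = 0.162 m.
B = 6 × 2.24×10⁻⁵ T = 1.35×10⁻⁴ T.

B ≈ 135 μT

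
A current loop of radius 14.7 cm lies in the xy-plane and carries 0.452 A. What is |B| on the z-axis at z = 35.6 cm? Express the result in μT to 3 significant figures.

On the axis of a circular loop, B = μ₀IR² / [2(R²+z²)^(3/2)].
R² + z² = (0.147)² + (0.356)² = 0.1483 m², and (R²+z²)^(3/2) = 5.71×10⁻² m³.
B = (4π×10⁻⁷ × 0.452 × 0.02161) / (2 × 5.71×10⁻²) = 1.07×10⁻⁷ T.

B ≈ 0.107 μT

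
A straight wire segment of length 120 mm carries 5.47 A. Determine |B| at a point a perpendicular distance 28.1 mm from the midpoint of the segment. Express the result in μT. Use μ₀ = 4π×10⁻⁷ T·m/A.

B ≈ 35.3 μT

For a finite straight segment, B = (μ₀I/4πd)(sinθ₁ + sinθ₂), where θ₁, θ₂ are the angles from the perpendicular to each end.
The perpendicular from the point meets the wire at its midpoint, so each end is L/2 = 0.06 m away along the wire.
sinθ₁ = 0.06/√(0.06²+0.0281²) = 0.9056; sinθ₂ = 0.06/√(0.06²+0.0281²) = 0.9056.
B = (4π×10⁻⁷ × 5.47) / (4π × 0.0281) × (0.9056 + 0.9056) = 3.53×10⁻⁵ T.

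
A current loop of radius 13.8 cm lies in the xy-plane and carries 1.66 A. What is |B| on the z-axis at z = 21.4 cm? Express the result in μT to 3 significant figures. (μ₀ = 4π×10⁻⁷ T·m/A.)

B ≈ 1.20 μT

On the axis of a circular loop, B = μ₀IR² / [2(R²+z²)^(3/2)].
R² + z² = (0.138)² + (0.214)² = 0.06484 m², and (R²+z²)^(3/2) = 1.65×10⁻² m³.
B = (4π×10⁻⁷ × 1.66 × 0.01904) / (2 × 1.65×10⁻²) = 1.20×10⁻⁶ T.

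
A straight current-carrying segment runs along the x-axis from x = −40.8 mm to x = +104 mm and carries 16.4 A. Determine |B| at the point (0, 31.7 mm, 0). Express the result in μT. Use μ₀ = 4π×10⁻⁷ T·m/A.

For a finite straight segment, B = (μ₀I/4πd)(sinθ₁ + sinθ₂), where θ₁, θ₂ are the angles from the perpendicular to each end.
The perpendicular distance is d = 0.0317 m; the end-offsets along the wire are a = 0.0408 m and b = 0.104 m.
sinθ₁ = 0.0408/√(0.0408²+0.0317²) = 0.7897; sinθ₂ = 0.104/√(0.104²+0.0317²) = 0.9566.
B = (4π×10⁻⁷ × 16.4) / (4π × 0.0317) × (0.7897 + 0.9566) = 9.03×10⁻⁵ T.

B ≈ 90.3 μT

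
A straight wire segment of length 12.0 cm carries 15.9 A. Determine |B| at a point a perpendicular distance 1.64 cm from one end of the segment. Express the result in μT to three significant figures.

For a finite straight segment, B = (μ₀I/4πd)(sinθ₁ + sinθ₂), where θ₁, θ₂ are the angles from the perpendicular to each end.
The perpendicular foot is at one end, so the two end-offsets along the wire are 0 and L = 0.12 m.
sinθ₁ = 0/√(0²+0.0164²) = 0.0000; sinθ₂ = 0.12/√(0.12²+0.0164²) = 0.9908.
B = (4π×10⁻⁷ × 15.9) / (4π × 0.0164) × (0.0000 + 0.9908) = 9.61×10⁻⁵ T.

B ≈ 96.1 μT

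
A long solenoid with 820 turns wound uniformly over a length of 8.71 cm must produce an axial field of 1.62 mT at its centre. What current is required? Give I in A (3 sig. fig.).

Inside a long solenoid B = μ₀nI with n = 9414 m⁻¹, so I = B/(μ₀n).
I = 1.62×10⁻³ / (4π×10⁻⁷ × 9414) = 0.137 A.

I ≈ 0.137 A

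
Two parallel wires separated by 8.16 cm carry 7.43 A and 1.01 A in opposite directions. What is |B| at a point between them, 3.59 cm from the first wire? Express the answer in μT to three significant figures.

B ≈ 45.8 μT

Each long wire gives B = μ₀I/(2πd). Distances are d₁ = 0.0359 m and d₂ = 0.0457 m.
B₁ = 4.14×10⁻⁵ T, B₂ = 4.42×10⁻⁶ T.
Between antiparallel currents both contributions point the same way, so they add. B = B₁ + B₂ = 4.14×10⁻⁵ + 4.42×10⁻⁶ = 4.58×10⁻⁵ T.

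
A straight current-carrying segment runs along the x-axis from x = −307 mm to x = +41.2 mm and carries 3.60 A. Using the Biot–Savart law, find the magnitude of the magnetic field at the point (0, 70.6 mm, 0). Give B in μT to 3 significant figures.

For a finite straight segment, B = (μ₀I/4πd)(sinθ₁ + sinθ₂), where θ₁, θ₂ are the angles from the perpendicular to each end.
The perpendicular distance is d = 0.0706 m; the end-offsets along the wire are a = 0.307 m and b = 0.0412 m.
sinθ₁ = 0.307/√(0.307²+0.0706²) = 0.9746; sinθ₂ = 0.0412/√(0.0412²+0.0706²) = 0.5040.
B = (4π×10⁻⁷ × 3.60) / (4π × 0.0706) × (0.9746 + 0.5040) = 7.54×10⁻⁶ T.

B ≈ 7.54 μT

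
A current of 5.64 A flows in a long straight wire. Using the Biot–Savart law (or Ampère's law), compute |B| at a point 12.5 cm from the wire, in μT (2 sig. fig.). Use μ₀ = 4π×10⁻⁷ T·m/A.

For an infinitely long straight wire, B = μ₀I/(2πd).
B = (4π×10⁻⁷ × 5.64) / (2π × 0.125) = 9.02×10⁻⁶ T.

B ≈ 9.0 μT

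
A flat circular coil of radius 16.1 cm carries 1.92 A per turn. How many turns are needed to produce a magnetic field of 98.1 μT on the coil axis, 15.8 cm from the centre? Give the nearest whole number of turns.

N = 36

For an N-turn coil, B = Nμ₀IR²/[2(R²+z²)^(3/2)]. A single turn gives B₁ = 2.72×10⁻⁶ T with R = 0.161 m, z = 0.158 m.
N = B/B₁ = 9.81×10⁻⁵ / 2.72×10⁻⁶ = 36.01.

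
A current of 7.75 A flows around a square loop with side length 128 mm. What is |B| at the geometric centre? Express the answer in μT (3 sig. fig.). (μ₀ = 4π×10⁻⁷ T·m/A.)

Each side is a finite straight segment at perpendicular distance d = a/(2 tan(π/4)) = 0.064 m from the centre, with end-angles ±π/4.
One side contributes B₁ = (μ₀I/4πd)·2 sin(π/4) = 1.71×10⁻⁵ T.
All 4 sides add in the same direction: B = 4 × 1.71×10⁻⁵ = 6.85×10⁻⁵ T.

B ≈ 68.5 μT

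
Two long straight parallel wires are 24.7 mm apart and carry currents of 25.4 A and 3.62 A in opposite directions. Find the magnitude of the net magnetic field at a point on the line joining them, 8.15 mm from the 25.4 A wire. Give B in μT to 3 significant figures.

Each long wire gives B = μ₀I/(2πd). Distances are d₁ = 0.00815 m and d₂ = 0.01655 m.
B₁ = 6.23×10⁻⁴ T, B₂ = 4.37×10⁻⁵ T.
Between antiparallel currents both contributions point the same way, so they add. B = B₁ + B₂ = 6.23×10⁻⁴ + 4.37×10⁻⁵ = 6.67×10⁻⁴ T.

B ≈ 667 μT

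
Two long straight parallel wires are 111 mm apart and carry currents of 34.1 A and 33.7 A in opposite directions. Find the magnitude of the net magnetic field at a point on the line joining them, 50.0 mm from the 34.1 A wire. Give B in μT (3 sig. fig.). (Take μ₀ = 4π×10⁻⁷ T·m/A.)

Each long wire gives B = μ₀I/(2πd). Distances are d₁ = 0.05 m and d₂ = 0.061 m.
B₁ = 1.36×10⁻⁴ T, B₂ = 1.10×10⁻⁴ T.
Between antiparallel currents both contributions point the same way, so they add. B = B₁ + B₂ = 1.36×10⁻⁴ + 1.10×10⁻⁴ = 2.47×10⁻⁴ T.

B ≈ 247 μT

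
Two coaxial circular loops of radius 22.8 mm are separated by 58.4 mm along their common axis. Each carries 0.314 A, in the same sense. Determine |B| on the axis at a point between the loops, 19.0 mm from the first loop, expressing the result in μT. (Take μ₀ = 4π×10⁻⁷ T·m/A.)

B ≈ 5.01 μT

Each loop contributes B = μ₀IR²/[2(R²+z²)^(3/2)] on the axis, with z measured from that loop.
Loop 1 (z = 0.019 m): B₁ = 3.92×10⁻⁶ T. Loop 2 (z = 0.0394 m): B₂ = 1.09×10⁻⁶ T.
The fields add: B = B₁ + B₂ = 5.01×10⁻⁶ T.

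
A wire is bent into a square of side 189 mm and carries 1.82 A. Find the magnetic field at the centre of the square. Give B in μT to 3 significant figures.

B ≈ 10.9 μT

Each side is a finite straight segment at perpendicular distance d = a/(2 tan(π/4)) = 0.0945 m from the centre, with end-angles ±π/4.
One side contributes B₁ = (μ₀I/4πd)·2 sin(π/4) = 2.72×10⁻⁶ T.
All 4 sides add in the same direction: B = 4 × 2.72×10⁻⁶ = 1.09×10⁻⁵ T.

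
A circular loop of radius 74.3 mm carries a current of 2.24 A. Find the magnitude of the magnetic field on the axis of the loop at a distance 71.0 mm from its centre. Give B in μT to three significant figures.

On the axis of a circular loop, B = μ₀IR² / [2(R²+z²)^(3/2)].
R² + z² = (0.0743)² + (0.071)² = 0.01056 m², and (R²+z²)^(3/2) = 1.09×10⁻³ m³.
B = (4π×10⁻⁷ × 2.24 × 0.00552) / (2 × 1.09×10⁻³) = 7.16×10⁻⁶ T.

B ≈ 7.16 μT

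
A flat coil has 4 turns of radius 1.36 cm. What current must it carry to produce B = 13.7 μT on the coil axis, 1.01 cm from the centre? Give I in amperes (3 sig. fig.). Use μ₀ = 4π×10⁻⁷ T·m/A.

I ≈ 0.143 A

For an N-turn coil, B = Nμ₀IR²/[2(R²+z²)^(3/2)] with R = 0.0136 m, z = 0.0101 m, so I = 2B(R²+z²)^(3/2)/(Nμ₀R²) = 2 × 1.37×10⁻⁵ × 4.86×10⁻⁶ / (4 × 4π×10⁻⁷ × 0.000185) = 0.143 A.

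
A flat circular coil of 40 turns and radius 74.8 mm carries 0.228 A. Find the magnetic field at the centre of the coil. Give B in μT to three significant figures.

B ≈ 76.6 μT

For an N-turn flat coil, B = Nμ₀I/(2R) with R = 0.0748 m.
B = 40 × 1.92×10⁻⁶ T = 7.66×10⁻⁵ T.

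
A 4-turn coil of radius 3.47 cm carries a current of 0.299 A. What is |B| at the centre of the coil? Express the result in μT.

B ≈ 21.7 μT

For an N-turn flat coil, B = Nμ₀I/(2R) with R = 0.0347 m.
B = 4 × 5.41×10⁻⁶ T = 2.17×10⁻⁵ T.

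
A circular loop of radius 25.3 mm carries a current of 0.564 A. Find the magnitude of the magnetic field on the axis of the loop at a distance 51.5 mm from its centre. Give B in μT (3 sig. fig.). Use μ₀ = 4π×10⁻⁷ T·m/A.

On the axis of a circular loop, B = μ₀IR² / [2(R²+z²)^(3/2)].
R² + z² = (0.0253)² + (0.0515)² = 0.003292 m², and (R²+z²)^(3/2) = 1.89×10⁻⁴ m³.
B = (4π×10⁻⁷ × 0.564 × 0.0006401) / (2 × 1.89×10⁻⁴) = 1.20×10⁻⁶ T.

B ≈ 1.20 μT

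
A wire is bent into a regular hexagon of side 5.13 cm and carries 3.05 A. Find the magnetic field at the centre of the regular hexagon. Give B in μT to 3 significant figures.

Each side is a finite straight segment at perpendicular distance d = a/(2 tan(π/6)) = 0.04443 m from the centre, with end-angles ±π/6.
One side contributes B₁ = (μ₀I/4πd)·2 sin(π/6) = 6.87×10⁻⁶ T.
All 6 sides add in the same direction: B = 6 × 6.87×10⁻⁶ = 4.12×10⁻⁵ T.

B ≈ 41.2 μT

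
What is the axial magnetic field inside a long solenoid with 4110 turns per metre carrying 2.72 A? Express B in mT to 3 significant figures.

B ≈ 14.0 mT

Inside a long solenoid, B = μ₀nI with n = 4110 turns/m.
B = 4π×10⁻⁷ × 4110 × 2.72 = 1.40×10⁻² T.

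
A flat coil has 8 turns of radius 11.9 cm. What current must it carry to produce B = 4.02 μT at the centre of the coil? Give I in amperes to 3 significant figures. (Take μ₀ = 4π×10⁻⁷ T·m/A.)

For an N-turn coil, B = Nμ₀I/(2R) with R = 0.119 m, so I = 2RB/(Nμ₀) = 2 × 0.119 × 4.02×10⁻⁶ / (8 × 4π×10⁻⁷) = 9.52×10⁻² A.

I ≈ 0.0952 A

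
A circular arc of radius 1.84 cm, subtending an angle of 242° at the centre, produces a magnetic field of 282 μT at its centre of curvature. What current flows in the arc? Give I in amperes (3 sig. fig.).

I ≈ 12.3 A

For a circular arc, B = μ₀Iφ/(4πR) with φ in radians; here φ = 4.224 rad.
So I = 4πRB/(μ₀φ) = 4π × 0.0184 × 2.82×10⁻⁴ / (4π×10⁻⁷ × 4.224) = 12.3 A.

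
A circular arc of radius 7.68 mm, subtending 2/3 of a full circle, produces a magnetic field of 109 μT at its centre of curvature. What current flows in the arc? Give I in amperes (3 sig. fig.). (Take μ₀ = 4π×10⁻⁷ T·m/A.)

I ≈ 2.00 A

For a circular arc, B = μ₀Iφ/(4πR) with φ in radians; here φ = 4.189 rad.
So I = 4πRB/(μ₀φ) = 4π × 0.00768 × 1.09×10⁻⁴ / (4π×10⁻⁷ × 4.189) = 2.00 A.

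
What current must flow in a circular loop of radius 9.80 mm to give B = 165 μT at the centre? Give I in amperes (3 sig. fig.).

At the centre of a circular loop B = μ₀I/(2R), so I = 2RB/μ₀.
With R = 0.0098 m, I = 2 × 0.0098 × 1.65×10⁻⁴ / (4π×10⁻⁷) = 2.57 A.

I ≈ 2.57 A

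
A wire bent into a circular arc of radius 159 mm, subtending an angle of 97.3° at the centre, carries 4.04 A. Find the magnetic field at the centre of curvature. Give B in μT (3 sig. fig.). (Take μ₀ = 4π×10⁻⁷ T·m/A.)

The Biot–Savart field of a circular arc at its centre is B = μ₀Iφ/(4πR), with φ = 1.698 rad.
B = (4π×10⁻⁷ × 4.04 × 1.698) / (4π × 0.159) = 4.31×10⁻⁶ T.

B ≈ 4.31 μT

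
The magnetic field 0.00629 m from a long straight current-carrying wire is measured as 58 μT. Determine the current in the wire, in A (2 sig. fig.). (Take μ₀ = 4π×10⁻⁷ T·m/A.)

For a long straight wire B = μ₀I/(2πd), so I = 2πdB/μ₀.
I = 2π × 0.00629 × 5.80×10⁻⁵ / (4π×10⁻⁷) = 1.82 A.

I ≈ 1.8 A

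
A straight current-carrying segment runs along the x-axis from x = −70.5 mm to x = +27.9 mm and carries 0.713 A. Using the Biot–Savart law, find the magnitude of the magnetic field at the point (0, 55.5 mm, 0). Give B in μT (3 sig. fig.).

For a finite straight segment, B = (μ₀I/4πd)(sinθ₁ + sinθ₂), where θ₁, θ₂ are the angles from the perpendicular to each end.
The perpendicular distance is d = 0.0555 m; the end-offsets along the wire are a = 0.0705 m and b = 0.0279 m.
sinθ₁ = 0.0705/√(0.0705²+0.0555²) = 0.7857; sinθ₂ = 0.0279/√(0.0279²+0.0555²) = 0.4491.
B = (4π×10⁻⁷ × 0.713) / (4π × 0.0555) × (0.7857 + 0.4491) = 1.59×10⁻⁶ T.

B ≈ 1.59 μT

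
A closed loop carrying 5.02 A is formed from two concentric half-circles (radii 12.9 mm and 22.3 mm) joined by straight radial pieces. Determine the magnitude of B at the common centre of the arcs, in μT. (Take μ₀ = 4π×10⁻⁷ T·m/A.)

The radial connectors point toward the centre, so dl × r̂ = 0 and they contribute nothing.
Each semicircle gives μ₀I/(4R): inner arc 1.22×10⁻⁴ T, outer arc 7.07×10⁻⁵ T.
The two arcs carry current in opposite angular senses, so their fields oppose: B = |1.22×10⁻⁴ − 7.07×10⁻⁵| = 5.15×10⁻⁵ T.

B ≈ 51.5 μT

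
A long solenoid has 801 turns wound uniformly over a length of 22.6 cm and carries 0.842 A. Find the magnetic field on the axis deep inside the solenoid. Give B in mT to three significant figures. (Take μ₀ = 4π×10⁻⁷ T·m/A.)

B ≈ 3.75 mT

Inside a long solenoid, B = μ₀nI with n = 3544 turns/m.
B = 4π×10⁻⁷ × 3544 × 0.842 = 3.75×10⁻³ T.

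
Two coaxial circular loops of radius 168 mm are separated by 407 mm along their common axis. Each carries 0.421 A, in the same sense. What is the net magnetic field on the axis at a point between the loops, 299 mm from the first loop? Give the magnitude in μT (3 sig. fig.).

B ≈ 1.12 μT

Each loop contributes B = μ₀IR²/[2(R²+z²)^(3/2)] on the axis, with z measured from that loop.
Loop 1 (z = 0.299 m): B₁ = 1.85×10⁻⁷ T. Loop 2 (z = 0.108 m): B₂ = 9.37×10⁻⁷ T.
The fields add: B = B₁ + B₂ = 1.12×10⁻⁶ T.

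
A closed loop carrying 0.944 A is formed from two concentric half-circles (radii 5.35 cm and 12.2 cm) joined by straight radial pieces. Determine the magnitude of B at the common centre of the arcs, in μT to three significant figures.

B ≈ 3.11 μT

The radial connectors point toward the centre, so dl × r̂ = 0 and they contribute nothing.
Each semicircle gives μ₀I/(4R): inner arc 5.54×10⁻⁶ T, outer arc 2.43×10⁻⁶ T.
The two arcs carry current in opposite angular senses, so their fields oppose: B = |5.54×10⁻⁶ − 2.43×10⁻⁶| = 3.11×10⁻⁶ T.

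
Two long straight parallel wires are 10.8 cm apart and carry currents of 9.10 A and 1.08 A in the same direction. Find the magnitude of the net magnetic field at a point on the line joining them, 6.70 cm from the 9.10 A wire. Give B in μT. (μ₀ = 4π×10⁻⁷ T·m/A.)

B ≈ 21.9 μT

Each long wire gives B = μ₀I/(2πd). Distances are d₁ = 0.067 m and d₂ = 0.041 m.
B₁ = 2.72×10⁻⁵ T, B₂ = 5.27×10⁻⁶ T.
Between parallel currents the two contributions point in opposite directions, so they subtract. B = |B₁ − B₂| = |2.72×10⁻⁵ − 5.27×10⁻⁶| = 2.19×10⁻⁵ T.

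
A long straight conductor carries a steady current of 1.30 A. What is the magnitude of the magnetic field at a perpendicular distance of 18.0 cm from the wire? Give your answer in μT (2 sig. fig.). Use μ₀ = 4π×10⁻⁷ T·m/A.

For an infinitely long straight wire, B = μ₀I/(2πd).
B = (4π×10⁻⁷ × 1.30) / (2π × 0.18) = 1.44×10⁻⁶ T.

B ≈ 1.4 μT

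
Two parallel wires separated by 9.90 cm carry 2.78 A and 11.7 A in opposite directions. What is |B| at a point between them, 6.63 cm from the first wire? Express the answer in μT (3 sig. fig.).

Each long wire gives B = μ₀I/(2πd). Distances are d₁ = 0.0663 m and d₂ = 0.0327 m.
B₁ = 8.39×10⁻⁶ T, B₂ = 7.16×10⁻⁵ T.
Between antiparallel currents both contributions point the same way, so they add. B = B₁ + B₂ = 8.39×10⁻⁶ + 7.16×10⁻⁵ = 7.99×10⁻⁵ T.

B ≈ 79.9 μT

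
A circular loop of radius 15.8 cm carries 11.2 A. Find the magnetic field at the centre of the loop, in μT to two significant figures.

B ≈ 45 μT

At the centre of a circular loop the Biot–Savart law gives B = μ₀I/(2R).
B = (4π×10⁻⁷ × 11.2) / (2 × 0.158) = 4.45×10⁻⁵ T.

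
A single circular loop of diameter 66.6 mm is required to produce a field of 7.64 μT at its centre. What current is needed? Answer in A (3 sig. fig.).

At the centre of a circular loop B = μ₀I/(2R), so I = 2RB/μ₀.
With R = 0.0333 m, I = 2 × 0.0333 × 7.64×10⁻⁶ / (4π×10⁻⁷) = 0.405 A.

I ≈ 0.405 A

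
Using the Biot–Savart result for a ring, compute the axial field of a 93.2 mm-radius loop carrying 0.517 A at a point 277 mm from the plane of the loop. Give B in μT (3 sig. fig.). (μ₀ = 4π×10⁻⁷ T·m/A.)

On the axis of a circular loop, B = μ₀IR² / [2(R²+z²)^(3/2)].
R² + z² = (0.0932)² + (0.277)² = 0.08542 m², and (R²+z²)^(3/2) = 2.50×10⁻² m³.
B = (4π×10⁻⁷ × 0.517 × 0.008686) / (2 × 2.50×10⁻²) = 1.13×10⁻⁷ T.

B ≈ 0.113 μT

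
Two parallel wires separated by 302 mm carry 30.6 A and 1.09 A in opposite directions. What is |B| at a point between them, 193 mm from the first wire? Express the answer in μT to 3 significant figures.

Each long wire gives B = μ₀I/(2πd). Distances are d₁ = 0.193 m and d₂ = 0.109 m.
B₁ = 3.17×10⁻⁵ T, B₂ = 2.00×10⁻⁶ T.
Between antiparallel currents both contributions point the same way, so they add. B = B₁ + B₂ = 3.17×10⁻⁵ + 2.00×10⁻⁶ = 3.37×10⁻⁵ T.

B ≈ 33.7 μT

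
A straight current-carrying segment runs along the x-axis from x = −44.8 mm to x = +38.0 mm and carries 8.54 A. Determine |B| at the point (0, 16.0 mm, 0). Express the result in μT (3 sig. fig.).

For a finite straight segment, B = (μ₀I/4πd)(sinθ₁ + sinθ₂), where θ₁, θ₂ are the angles from the perpendicular to each end.
The perpendicular distance is d = 0.016 m; the end-offsets along the wire are a = 0.0448 m and b = 0.038 m.
sinθ₁ = 0.0448/√(0.0448²+0.016²) = 0.9417; sinθ₂ = 0.038/√(0.038²+0.016²) = 0.9216.
B = (4π×10⁻⁷ × 8.54) / (4π × 0.016) × (0.9417 + 0.9216) = 9.95×10⁻⁵ T.

B ≈ 99.5 μT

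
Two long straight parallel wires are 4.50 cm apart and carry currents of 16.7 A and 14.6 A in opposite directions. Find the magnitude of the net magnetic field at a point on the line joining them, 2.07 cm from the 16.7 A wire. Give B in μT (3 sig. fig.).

Each long wire gives B = μ₀I/(2πd). Distances are d₁ = 0.0207 m and d₂ = 0.0243 m.
B₁ = 1.61×10⁻⁴ T, B₂ = 1.20×10⁻⁴ T.
Between antiparallel currents both contributions point the same way, so they add. B = B₁ + B₂ = 1.61×10⁻⁴ + 1.20×10⁻⁴ = 2.82×10⁻⁴ T.

B ≈ 282 μT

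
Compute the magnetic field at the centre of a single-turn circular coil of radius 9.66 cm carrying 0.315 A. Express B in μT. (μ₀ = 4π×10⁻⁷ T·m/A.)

B ≈ 2.05 μT

At the centre of a circular loop the Biot–Savart law gives B = μ₀I/(2R).
B = (4π×10⁻⁷ × 0.315) / (2 × 0.0966) = 2.05×10⁻⁶ T.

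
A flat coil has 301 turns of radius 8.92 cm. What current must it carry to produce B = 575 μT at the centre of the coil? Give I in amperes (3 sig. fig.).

I ≈ 0.271 A

For an N-turn coil, B = Nμ₀I/(2R) with R = 0.0892 m, so I = 2RB/(Nμ₀) = 2 × 0.0892 × 5.75×10⁻⁴ / (301 × 4π×10⁻⁷) = 0.271 A.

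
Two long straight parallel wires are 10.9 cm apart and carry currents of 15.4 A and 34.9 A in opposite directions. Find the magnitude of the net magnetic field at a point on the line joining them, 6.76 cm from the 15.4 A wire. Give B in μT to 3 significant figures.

B ≈ 214 μT

Each long wire gives B = μ₀I/(2πd). Distances are d₁ = 0.0676 m and d₂ = 0.0414 m.
B₁ = 4.56×10⁻⁵ T, B₂ = 1.69×10⁻⁴ T.
Between antiparallel currents both contributions point the same way, so they add. B = B₁ + B₂ = 4.56×10⁻⁵ + 1.69×10⁻⁴ = 2.14×10⁻⁴ T.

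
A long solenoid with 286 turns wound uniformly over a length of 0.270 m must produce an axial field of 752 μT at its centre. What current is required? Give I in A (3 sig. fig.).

Inside a long solenoid B = μ₀nI with n = 1059 m⁻¹, so I = B/(μ₀n).
I = 7.52×10⁻⁴ / (4π×10⁻⁷ × 1059) = 0.565 A.

I ≈ 0.565 A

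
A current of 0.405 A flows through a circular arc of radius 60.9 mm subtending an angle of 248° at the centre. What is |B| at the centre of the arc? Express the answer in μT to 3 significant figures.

B ≈ 2.88 μT

The Biot–Savart field of a circular arc at its centre is B = μ₀Iφ/(4πR), with φ = 4.328 rad.
B = (4π×10⁻⁷ × 0.405 × 4.328) / (4π × 0.0609) = 2.88×10⁻⁶ T.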